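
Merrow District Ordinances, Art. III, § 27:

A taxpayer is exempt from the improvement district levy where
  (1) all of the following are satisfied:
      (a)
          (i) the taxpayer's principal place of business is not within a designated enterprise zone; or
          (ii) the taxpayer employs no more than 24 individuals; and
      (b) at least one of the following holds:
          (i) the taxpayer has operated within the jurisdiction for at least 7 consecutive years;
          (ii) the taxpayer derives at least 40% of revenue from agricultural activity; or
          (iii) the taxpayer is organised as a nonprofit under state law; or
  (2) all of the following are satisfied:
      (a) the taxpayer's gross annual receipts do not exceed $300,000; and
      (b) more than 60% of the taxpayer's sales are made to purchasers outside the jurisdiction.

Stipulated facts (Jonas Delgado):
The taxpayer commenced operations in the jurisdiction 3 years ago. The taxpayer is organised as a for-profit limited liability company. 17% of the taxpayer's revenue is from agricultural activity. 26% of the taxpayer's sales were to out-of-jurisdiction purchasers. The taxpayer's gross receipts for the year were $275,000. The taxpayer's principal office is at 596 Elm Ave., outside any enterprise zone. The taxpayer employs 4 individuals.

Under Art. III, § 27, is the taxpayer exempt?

(i) not (in enterprise zone) — met.
(ii) ≤ 24 employees — met.
So (a) is satisfied (T OR T).
(i) ≥ 7 yrs in jurisdiction — not met.
(ii) ≥40% agricultural — not met.
(iii) nonprofit — fails.
(b) = F OR F OR F = false.
(1): T AND F → false.
(a) receipts ≤ $300,000 — holds.
(b) >60% out-of-jur. sales — not satisfied.
So (2) is not satisfied (T AND F).
So Overall is not satisfied (F OR F).

No — not exempt.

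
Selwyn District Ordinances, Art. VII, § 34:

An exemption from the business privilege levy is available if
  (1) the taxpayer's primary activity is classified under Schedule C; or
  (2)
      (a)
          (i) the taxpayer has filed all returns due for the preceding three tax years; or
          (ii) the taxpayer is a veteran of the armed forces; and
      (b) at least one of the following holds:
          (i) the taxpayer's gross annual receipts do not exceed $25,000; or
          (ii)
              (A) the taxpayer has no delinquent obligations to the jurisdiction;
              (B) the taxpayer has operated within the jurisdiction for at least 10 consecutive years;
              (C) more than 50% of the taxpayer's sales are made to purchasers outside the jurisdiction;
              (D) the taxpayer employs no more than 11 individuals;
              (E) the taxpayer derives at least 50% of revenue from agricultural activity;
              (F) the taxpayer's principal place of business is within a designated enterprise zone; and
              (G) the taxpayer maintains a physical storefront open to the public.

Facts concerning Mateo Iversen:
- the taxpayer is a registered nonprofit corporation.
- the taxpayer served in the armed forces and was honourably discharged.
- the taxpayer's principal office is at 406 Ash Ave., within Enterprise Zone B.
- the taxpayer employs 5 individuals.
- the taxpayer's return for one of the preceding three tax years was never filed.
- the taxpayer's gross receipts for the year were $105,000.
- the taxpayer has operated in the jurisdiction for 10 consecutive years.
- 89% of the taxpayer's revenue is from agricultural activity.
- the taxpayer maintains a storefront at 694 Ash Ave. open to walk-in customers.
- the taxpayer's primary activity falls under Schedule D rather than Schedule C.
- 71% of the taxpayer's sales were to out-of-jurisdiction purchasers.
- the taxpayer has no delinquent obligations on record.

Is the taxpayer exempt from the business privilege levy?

Yes — exempt.

(1) Schedule C activity — fails.
(i) returns current — not met.
(ii) veteran — met.
(a): F OR T → true.
(i) receipts ≤ $25,000 — not met.
(A) no delinquency — met.
(B) ≥ 10 yrs in jurisdiction — met.
(C) >50% out-of-jur. sales — satisfied.
(D) ≤ 11 employees — satisfied.
(E) ≥50% agricultural — satisfied.
(F) in enterprise zone — holds.
(G) has storefront — holds.
(ii) = T AND T AND T AND T AND T AND T AND T = true.
(b) = F OR T = true.
So (2) is satisfied (T AND T).
Overall: F OR T → true.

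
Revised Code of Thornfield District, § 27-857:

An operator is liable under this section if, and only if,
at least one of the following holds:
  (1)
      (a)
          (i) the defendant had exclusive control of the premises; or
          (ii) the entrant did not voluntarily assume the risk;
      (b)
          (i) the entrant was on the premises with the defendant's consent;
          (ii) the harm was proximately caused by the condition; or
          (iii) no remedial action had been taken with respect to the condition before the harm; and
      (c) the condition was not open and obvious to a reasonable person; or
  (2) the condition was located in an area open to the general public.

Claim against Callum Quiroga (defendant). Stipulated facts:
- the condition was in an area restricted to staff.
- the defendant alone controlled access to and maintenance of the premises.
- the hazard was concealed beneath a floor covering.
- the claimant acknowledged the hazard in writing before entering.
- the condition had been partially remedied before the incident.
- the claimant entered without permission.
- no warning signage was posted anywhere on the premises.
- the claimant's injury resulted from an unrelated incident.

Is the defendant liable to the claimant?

(i) exclusive control — holds.
(ii) no assumed risk — fails.
So (a) is satisfied (T OR F).
(i) consent to enter — fails.
(ii) proximate cause — fails.
(iii) no remedial action — not met.
(b): F OR F OR F → false.
(c) not open/obvious — holds.
(1) = T AND F AND T = false.
(2) public area — not met.
Overall: F OR F → false.

No — not liable.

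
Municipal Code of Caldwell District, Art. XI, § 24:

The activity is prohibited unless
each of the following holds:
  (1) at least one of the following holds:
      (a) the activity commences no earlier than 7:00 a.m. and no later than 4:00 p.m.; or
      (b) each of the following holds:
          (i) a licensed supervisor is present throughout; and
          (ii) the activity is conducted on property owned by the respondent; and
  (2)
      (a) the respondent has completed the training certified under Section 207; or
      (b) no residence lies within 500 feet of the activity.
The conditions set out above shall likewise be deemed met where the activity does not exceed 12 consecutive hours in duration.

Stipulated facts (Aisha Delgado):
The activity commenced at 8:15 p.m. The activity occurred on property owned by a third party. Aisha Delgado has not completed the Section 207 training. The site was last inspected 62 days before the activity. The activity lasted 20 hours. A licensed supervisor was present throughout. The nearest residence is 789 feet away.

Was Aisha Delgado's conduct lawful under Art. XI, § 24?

(a) start within hours — not satisfied.
(i) supervisor present — satisfied.
(ii) own property — not satisfied.
(b): T AND F → false.
So (1) is not satisfied (F OR F).
(a) training certified — fails.
(b) no residence in 500 ft — satisfied.
(2) = F OR T = true.
So Overall is not satisfied (F AND T).
Exception (≤ 12 hrs duration) — not satisfied.
Result: main false OR exception false → false.

No — unlawful.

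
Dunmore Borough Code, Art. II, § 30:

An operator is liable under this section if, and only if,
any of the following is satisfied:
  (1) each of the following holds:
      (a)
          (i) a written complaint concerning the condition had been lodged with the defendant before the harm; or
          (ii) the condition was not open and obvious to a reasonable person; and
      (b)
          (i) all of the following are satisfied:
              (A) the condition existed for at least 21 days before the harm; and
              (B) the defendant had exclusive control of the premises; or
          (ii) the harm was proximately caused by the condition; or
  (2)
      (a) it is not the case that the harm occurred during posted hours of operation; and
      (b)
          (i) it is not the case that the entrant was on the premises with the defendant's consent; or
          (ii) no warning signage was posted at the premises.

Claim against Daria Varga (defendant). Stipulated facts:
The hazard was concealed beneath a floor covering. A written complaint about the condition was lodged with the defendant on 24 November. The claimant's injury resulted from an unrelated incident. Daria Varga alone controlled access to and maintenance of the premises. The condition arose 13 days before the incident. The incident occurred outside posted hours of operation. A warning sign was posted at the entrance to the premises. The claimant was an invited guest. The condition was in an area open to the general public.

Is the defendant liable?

(i) complaint lodged — holds.
(ii) not open/obvious — met.
(a) = T OR T = true.
(A) condition ≥21 days old — not satisfied.
(B) exclusive control — holds.
So (i) is not satisfied (F AND T).
(ii) proximate cause — not satisfied.
So (b) is not satisfied (F OR F).
So (1) is not satisfied (T AND F).
(a) not (during posted hours) — met.
(i) not (consent to enter) — fails.
(ii) no signage posted — not satisfied.
So (b) is not satisfied (F OR F).
So (2) is not satisfied (T AND F).
Overall: F OR F → false.

No — not liable.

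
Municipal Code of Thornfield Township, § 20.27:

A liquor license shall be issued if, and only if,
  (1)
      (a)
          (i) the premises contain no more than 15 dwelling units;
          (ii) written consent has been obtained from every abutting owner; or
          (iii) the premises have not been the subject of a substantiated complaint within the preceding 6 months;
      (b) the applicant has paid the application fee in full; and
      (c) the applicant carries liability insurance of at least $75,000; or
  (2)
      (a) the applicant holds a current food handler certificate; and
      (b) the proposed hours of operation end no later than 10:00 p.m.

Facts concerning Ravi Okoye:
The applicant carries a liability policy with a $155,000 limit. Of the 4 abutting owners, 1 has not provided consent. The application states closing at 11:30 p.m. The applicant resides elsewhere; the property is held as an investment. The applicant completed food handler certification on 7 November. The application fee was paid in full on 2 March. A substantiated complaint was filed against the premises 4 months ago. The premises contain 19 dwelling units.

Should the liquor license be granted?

(i) ≤ 15 units — fails.
(ii) all abutters consent — fails.
(iii) no complaint in 6 mo. — not satisfied.
(a): F OR F OR F → false.
(b) fee paid — met.
(c) insurance ≥ $75,000 — satisfied.
So (1) is not satisfied (F AND T AND T).
(a) food handler cert. — satisfied.
(b) closes by 10 p.m. — not met.
(2) = T AND F = false.
Overall = F OR F = false.

No — denied.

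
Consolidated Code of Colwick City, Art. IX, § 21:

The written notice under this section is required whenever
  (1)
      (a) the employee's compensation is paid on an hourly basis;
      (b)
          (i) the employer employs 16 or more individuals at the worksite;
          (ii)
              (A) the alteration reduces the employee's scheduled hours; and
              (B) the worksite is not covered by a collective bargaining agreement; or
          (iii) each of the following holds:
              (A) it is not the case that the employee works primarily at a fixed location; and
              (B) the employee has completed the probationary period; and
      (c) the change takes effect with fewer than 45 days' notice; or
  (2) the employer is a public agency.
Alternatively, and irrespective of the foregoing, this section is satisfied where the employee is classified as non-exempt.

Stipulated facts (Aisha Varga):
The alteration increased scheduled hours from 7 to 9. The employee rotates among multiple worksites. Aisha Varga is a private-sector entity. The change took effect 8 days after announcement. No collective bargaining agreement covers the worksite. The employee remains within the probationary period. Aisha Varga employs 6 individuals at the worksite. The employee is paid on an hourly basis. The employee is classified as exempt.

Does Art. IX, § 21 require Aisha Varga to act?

No — not required.

(a) hourly-paid — met.
(i) ≥ 16 at site — not met.
(A) hours reduced — not met.
(B) no CBA — met.
So (ii) is not satisfied (F AND T).
(A) not (fixed location) — holds.
(B) past probation — fails.
(iii): T AND F → false.
So (b) is not satisfied (F OR F OR F).
(c) < 45 days' notice — holds.
So (1) is not satisfied (T AND F AND T).
(2) public agency — not satisfied.
So Overall is not satisfied (F OR F).
Exception (non-exempt) — not satisfied.
Result: main false OR exception false → false.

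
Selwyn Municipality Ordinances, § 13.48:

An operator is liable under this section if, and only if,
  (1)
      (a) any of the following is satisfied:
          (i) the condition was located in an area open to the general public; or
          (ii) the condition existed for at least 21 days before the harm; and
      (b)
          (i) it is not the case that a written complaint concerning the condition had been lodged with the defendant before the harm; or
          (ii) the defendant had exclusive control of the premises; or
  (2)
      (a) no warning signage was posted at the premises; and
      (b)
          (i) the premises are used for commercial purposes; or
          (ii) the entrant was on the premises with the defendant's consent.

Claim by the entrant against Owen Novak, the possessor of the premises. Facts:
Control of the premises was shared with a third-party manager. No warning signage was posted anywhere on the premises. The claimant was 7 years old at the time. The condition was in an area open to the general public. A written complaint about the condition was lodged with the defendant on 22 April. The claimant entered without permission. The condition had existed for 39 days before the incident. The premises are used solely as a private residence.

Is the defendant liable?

(i) public area — holds.
(ii) condition ≥21 days old — met.
(a) = T OR T = true.
(i) not (complaint lodged) — not met.
(ii) exclusive control — not satisfied.
(b): F OR F → false.
So (1) is not satisfied (T AND F).
(a) no signage posted — holds.
(i) commercial use — not met.
(ii) consent to enter — fails.
(b): F OR F → false.
(2): T AND F → false.
Overall = F OR F = false.

No — not liable.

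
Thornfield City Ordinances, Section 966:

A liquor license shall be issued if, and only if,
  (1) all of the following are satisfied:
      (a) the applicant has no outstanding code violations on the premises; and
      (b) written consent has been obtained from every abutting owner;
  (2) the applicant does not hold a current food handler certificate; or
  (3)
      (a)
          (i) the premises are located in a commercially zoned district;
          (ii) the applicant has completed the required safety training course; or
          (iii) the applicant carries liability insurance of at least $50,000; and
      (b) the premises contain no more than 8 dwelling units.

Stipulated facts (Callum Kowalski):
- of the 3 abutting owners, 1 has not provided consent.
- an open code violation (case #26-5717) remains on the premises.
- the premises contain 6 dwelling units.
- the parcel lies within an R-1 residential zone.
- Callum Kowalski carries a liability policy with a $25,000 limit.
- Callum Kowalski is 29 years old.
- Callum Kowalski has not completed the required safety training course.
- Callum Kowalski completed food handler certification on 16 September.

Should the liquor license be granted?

No — denied.

(a) no code violations — not met.
(b) all abutters consent — fails.
So (1) is not satisfied (F AND F).
(2) not (food handler cert.) — not satisfied.
(i) commercially zoned — fails.
(ii) safety training — fails.
(iii) insurance ≥ $50,000 — not met.
(a): F OR F OR F → false.
(b) ≤ 8 units — met.
So (3) is not satisfied (F AND T).
Overall = F OR F OR F = false.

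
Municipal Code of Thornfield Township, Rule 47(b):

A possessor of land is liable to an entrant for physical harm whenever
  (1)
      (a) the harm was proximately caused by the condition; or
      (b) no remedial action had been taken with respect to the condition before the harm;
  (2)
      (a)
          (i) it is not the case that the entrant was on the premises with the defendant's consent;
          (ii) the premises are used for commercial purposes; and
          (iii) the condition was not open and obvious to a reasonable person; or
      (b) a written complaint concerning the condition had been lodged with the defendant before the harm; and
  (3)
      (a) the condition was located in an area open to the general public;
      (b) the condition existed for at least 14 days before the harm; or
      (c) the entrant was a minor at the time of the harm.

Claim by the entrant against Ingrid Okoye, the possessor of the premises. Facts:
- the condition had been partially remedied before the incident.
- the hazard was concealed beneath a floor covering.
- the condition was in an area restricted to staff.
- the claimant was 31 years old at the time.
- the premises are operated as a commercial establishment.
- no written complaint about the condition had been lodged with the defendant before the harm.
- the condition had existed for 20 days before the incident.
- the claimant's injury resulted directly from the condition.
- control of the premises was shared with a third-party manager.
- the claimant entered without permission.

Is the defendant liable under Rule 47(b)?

(a) proximate cause — satisfied.
(b) no remedial action — fails.
(1): T OR F → true.
(i) not (consent to enter) — satisfied.
(ii) commercial use — satisfied.
(iii) not open/obvious — holds.
(a) = T AND T AND T = true.
(b) complaint lodged — not met.
(2) = T OR F = true.
(a) public area — not satisfied.
(b) condition ≥14 days old — met.
(c) entrant a minor — not satisfied.
So (3) is satisfied (F OR T OR F).
Overall = T AND T AND T = true.

Yes — liable.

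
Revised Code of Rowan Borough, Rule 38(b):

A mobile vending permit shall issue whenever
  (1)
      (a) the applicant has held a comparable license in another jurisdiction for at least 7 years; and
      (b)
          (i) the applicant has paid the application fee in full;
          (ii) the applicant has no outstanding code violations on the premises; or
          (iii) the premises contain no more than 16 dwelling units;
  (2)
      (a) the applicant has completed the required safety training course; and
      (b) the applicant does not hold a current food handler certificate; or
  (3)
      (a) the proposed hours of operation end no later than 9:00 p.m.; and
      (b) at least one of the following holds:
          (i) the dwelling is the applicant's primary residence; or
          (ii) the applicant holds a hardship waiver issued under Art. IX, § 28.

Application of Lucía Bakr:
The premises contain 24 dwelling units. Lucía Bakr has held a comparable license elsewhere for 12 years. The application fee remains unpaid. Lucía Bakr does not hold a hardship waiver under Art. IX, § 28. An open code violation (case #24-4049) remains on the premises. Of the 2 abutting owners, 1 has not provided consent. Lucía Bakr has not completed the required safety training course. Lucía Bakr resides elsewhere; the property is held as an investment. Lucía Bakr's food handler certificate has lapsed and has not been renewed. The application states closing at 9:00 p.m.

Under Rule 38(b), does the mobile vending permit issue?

(a) prior license ≥ 7 yr — satisfied.
(i) fee paid — fails.
(ii) no code violations — not satisfied.
(iii) ≤ 16 units — not satisfied.
(b): F OR F OR F → false.
(1) = T AND F = false.
(a) safety training — not satisfied.
(b) not (food handler cert.) — satisfied.
(2): F AND T → false.
(a) closes by 9 p.m. — holds.
(i) primary residence — not satisfied.
(ii) hardship waiver — fails.
So (b) is not satisfied (F OR F).
(3): T AND F → false.
Overall: F OR F OR F → false.

No — denied.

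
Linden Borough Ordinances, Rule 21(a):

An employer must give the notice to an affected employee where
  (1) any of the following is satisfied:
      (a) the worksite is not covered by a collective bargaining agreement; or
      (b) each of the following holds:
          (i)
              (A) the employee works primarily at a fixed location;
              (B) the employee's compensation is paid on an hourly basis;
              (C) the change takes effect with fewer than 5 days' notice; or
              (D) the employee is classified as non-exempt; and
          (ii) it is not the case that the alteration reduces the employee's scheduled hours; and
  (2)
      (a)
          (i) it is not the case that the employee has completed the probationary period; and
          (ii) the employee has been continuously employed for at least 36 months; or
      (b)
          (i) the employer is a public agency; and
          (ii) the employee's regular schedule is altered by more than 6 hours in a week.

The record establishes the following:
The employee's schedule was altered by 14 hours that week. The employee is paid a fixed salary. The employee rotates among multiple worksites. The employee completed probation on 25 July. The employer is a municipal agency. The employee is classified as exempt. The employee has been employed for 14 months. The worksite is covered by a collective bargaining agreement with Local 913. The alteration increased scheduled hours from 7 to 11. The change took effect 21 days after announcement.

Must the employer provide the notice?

No — not required.

(a) no CBA — not met.
(A) fixed location — not satisfied.
(B) hourly-paid — not met.
(C) < 5 days' notice — not satisfied.
(D) non-exempt — not satisfied.
(i): F OR F OR F OR F → false.
(ii) not (hours reduced) — holds.
(b): F AND T → false.
(1) = F OR F = false.
(i) not (past probation) — not satisfied.
(ii) tenure ≥ 36 mo. — not satisfied.
(a): F AND F → false.
(i) public agency — holds.
(ii) schedule shift > 6h — met.
(b): T AND T → true.
So (2) is satisfied (F OR T).
Overall: F AND T → false.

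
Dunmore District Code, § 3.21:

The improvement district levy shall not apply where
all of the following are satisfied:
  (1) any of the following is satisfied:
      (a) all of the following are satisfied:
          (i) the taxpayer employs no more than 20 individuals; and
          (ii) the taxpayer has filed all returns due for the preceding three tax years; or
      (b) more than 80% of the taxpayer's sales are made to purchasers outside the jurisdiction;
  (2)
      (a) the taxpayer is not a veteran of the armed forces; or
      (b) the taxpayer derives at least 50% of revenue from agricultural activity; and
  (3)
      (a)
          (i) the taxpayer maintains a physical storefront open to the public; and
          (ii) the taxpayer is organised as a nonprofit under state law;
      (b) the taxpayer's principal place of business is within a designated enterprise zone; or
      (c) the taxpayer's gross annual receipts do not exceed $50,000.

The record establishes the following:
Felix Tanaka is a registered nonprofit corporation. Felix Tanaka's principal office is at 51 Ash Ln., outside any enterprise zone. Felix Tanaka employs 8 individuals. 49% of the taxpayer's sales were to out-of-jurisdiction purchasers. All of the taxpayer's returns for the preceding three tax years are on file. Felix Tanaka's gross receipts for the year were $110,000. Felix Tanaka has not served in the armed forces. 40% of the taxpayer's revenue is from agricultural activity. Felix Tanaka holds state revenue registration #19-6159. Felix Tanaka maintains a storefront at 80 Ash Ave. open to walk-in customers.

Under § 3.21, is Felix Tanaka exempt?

Yes — exempt.

(i) ≤ 20 employees — satisfied.
(ii) returns current — met.
(a) = T AND T = true.
(b) >80% out-of-jur. sales — fails.
(1) = T OR F = true.
(a) not (veteran) — met.
(b) ≥50% agricultural — not met.
So (2) is satisfied (T OR F).
(i) has storefront — satisfied.
(ii) nonprofit — met.
(a): T AND T → true.
(b) in enterprise zone — fails.
(c) receipts ≤ $50,000 — not met.
(3): T OR F OR F → true.
So Overall is satisfied (T AND T AND T).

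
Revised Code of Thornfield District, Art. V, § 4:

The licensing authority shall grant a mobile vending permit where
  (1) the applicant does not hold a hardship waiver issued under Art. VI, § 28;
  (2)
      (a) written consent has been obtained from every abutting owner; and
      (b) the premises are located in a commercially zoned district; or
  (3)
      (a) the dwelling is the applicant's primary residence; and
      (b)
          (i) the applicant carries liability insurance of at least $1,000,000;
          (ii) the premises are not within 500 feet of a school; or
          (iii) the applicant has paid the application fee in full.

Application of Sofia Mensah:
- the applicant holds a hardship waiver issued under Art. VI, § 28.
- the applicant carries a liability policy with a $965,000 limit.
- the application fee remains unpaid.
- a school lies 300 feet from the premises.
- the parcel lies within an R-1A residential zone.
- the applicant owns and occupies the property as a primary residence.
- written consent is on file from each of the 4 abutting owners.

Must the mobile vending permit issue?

No — denied.

(1) not (hardship waiver) — not met.
(a) all abutters consent — holds.
(b) commercially zoned — not satisfied.
(2) = T AND F = false.
(a) primary residence — holds.
(i) insurance ≥ $1,000,000 — not met.
(ii) ≥500 ft from school — not satisfied.
(iii) fee paid — fails.
So (b) is not satisfied (F OR F OR F).
So (3) is not satisfied (T AND F).
Overall = F OR F OR F = false.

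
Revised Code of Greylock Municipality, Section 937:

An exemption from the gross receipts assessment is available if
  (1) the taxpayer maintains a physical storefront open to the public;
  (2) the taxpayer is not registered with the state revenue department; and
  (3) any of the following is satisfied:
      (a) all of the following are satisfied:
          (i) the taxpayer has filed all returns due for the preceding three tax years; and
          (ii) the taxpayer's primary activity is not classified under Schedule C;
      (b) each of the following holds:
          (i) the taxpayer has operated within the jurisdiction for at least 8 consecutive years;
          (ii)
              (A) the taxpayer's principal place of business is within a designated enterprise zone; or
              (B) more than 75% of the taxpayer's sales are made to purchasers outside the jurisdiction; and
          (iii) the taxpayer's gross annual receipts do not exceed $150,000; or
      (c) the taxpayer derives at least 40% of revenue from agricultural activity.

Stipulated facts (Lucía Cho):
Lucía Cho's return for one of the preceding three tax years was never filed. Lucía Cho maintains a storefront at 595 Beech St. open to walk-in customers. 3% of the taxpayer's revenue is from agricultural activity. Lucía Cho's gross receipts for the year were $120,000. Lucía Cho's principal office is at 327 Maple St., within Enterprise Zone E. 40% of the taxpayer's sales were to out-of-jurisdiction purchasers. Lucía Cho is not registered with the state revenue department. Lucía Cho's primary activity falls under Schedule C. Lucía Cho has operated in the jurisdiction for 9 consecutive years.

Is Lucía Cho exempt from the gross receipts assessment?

Yes — exempt.

(1) has storefront — holds.
(2) not (state-registered) — satisfied.
(i) returns current — fails.
(ii) not (Schedule C activity) — fails.
(a) = F AND F = false.
(i) ≥ 8 yrs in jurisdiction — satisfied.
(A) in enterprise zone — holds.
(B) >75% out-of-jur. sales — not met.
(ii): T OR F → true.
(iii) receipts ≤ $150,000 — met.
(b): T AND T AND T → true.
(c) ≥40% agricultural — fails.
(3): F OR T OR F → true.
So Overall is satisfied (T AND T AND T).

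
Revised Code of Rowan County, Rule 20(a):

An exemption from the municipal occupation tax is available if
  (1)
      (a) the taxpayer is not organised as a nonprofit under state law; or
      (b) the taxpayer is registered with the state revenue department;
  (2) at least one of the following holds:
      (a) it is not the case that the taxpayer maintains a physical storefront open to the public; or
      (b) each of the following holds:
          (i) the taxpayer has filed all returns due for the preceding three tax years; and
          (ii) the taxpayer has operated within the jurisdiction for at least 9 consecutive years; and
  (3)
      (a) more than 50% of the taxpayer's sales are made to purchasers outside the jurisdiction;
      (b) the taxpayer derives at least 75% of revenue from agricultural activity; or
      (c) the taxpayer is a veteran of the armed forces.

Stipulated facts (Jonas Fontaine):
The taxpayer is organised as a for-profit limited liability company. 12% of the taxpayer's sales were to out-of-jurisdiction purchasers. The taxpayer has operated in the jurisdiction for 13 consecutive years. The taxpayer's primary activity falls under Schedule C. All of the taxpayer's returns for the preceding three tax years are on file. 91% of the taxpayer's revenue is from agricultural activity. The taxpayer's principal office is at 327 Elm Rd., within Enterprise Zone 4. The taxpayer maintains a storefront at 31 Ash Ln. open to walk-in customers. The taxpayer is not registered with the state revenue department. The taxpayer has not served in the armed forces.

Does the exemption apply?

Yes — exempt.

(a) not (nonprofit) — satisfied.
(b) state-registered — not met.
(1): T OR F → true.
(a) not (has storefront) — not satisfied.
(i) returns current — satisfied.
(ii) ≥ 9 yrs in jurisdiction — holds.
(b): T AND T → true.
So (2) is satisfied (F OR T).
(a) >50% out-of-jur. sales — not met.
(b) ≥75% agricultural — holds.
(c) veteran — not met.
(3) = F OR T OR F = true.
Overall = T AND T AND T = true.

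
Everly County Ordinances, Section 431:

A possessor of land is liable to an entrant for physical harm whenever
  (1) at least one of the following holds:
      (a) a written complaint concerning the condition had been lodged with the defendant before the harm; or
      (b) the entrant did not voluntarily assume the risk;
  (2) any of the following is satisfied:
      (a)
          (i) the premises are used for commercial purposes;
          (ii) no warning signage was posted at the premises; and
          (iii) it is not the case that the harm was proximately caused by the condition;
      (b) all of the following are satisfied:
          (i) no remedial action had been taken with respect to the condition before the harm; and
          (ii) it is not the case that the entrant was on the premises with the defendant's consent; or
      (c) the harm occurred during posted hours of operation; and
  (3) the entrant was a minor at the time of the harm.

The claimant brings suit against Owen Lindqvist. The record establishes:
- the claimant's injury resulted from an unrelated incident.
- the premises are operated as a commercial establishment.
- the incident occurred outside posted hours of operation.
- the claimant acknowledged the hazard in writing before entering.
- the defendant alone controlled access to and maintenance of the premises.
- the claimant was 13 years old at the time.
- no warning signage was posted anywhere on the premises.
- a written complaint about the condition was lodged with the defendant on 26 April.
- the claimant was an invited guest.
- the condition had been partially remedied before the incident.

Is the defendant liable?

Yes — liable.

(a) complaint lodged — holds.
(b) no assumed risk — not met.
(1) = T OR F = true.
(i) commercial use — satisfied.
(ii) no signage posted — satisfied.
(iii) not (proximate cause) — holds.
(a) = T AND T AND T = true.
(i) no remedial action — not satisfied.
(ii) not (consent to enter) — not satisfied.
(b) = F AND F = false.
(c) during posted hours — not satisfied.
(2): T OR F OR F → true.
(3) entrant a minor — met.
Overall = T AND T AND T = true.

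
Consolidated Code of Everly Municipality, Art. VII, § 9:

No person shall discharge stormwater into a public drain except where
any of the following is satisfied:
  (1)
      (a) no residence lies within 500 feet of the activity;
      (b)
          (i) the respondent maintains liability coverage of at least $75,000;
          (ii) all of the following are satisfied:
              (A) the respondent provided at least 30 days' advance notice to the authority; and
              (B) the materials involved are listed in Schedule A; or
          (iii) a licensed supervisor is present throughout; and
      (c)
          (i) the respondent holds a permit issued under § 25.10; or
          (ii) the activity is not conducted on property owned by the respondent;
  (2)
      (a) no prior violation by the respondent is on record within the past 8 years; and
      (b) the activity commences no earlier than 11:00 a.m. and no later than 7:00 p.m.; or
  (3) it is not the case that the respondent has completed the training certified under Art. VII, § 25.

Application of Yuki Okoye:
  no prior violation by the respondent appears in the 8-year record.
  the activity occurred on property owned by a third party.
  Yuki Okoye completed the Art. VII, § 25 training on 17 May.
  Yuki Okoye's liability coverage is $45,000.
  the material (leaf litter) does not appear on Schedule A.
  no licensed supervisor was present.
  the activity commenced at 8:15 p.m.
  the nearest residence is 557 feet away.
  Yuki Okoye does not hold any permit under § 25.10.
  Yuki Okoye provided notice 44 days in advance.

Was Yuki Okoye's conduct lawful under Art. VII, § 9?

No — unlawful.

(a) no residence in 500 ft — holds.
(i) coverage ≥ $75,000 — not met.
(A) ≥30 days' notice — holds.
(B) Schedule A material — not met.
(ii) = T AND F = false.
(iii) supervisor present — fails.
(b): F OR F OR F → false.
(i) holds permit — fails.
(ii) not (own property) — holds.
(c) = F OR T = true.
So (1) is not satisfied (T AND F AND T).
(a) no prior violation — satisfied.
(b) start within hours — fails.
(2) = T AND F = false.
(3) not (training certified) — not met.
Overall: F OR F OR F → false.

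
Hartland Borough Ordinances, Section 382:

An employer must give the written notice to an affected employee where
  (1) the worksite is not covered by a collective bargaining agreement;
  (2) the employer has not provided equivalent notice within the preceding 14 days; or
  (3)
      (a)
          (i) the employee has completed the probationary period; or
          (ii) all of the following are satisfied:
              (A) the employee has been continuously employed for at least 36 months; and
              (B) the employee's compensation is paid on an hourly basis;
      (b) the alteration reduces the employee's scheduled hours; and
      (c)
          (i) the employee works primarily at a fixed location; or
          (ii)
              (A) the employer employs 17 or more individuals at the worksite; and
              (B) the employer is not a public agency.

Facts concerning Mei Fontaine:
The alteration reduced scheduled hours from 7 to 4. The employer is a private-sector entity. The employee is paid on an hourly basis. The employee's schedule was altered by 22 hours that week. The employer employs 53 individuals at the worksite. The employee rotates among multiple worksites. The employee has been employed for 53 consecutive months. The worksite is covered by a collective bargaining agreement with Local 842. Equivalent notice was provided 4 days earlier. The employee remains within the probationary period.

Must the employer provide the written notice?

Yes — required.

(1) no CBA — not met.
(2) no recent notice — fails.
(i) past probation — fails.
(A) tenure ≥ 36 mo. — met.
(B) hourly-paid — met.
(ii): T AND T → true.
So (a) is satisfied (F OR T).
(b) hours reduced — holds.
(i) fixed location — not satisfied.
(A) ≥ 17 at site — holds.
(B) not (public agency) — satisfied.
(ii): T AND T → true.
So (c) is satisfied (F OR T).
So (3) is satisfied (T AND T AND T).
So Overall is satisfied (F OR F OR T).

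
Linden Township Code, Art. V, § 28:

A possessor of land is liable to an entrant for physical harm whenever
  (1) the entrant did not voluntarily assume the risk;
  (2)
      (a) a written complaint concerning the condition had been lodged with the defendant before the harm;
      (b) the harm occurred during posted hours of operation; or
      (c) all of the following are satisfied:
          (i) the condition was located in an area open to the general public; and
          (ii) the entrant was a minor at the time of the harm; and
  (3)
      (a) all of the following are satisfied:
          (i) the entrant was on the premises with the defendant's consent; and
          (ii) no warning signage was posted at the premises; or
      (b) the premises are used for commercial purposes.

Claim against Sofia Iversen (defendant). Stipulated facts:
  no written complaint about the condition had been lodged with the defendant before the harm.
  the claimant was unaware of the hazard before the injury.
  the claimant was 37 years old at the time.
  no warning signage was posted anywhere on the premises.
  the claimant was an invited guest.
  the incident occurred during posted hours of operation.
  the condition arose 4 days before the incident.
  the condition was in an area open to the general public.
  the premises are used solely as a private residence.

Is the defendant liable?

(1) no assumed risk — met.
(a) complaint lodged — not met.
(b) during posted hours — holds.
(i) public area — holds.
(ii) entrant a minor — fails.
So (c) is not satisfied (T AND F).
(2): F OR T OR F → true.
(i) consent to enter — satisfied.
(ii) no signage posted — satisfied.
(a): T AND T → true.
(b) commercial use — fails.
So (3) is satisfied (T OR F).
So Overall is satisfied (T AND T AND T).

Yes — liable.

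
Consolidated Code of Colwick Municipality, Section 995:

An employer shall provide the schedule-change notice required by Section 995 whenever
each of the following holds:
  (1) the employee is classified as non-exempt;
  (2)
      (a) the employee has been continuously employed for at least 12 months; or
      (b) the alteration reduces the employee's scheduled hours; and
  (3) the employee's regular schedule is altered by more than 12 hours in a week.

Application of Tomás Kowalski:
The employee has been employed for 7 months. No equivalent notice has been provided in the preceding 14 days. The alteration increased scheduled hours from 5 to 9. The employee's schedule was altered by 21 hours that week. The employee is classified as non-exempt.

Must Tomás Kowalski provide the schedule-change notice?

(1) non-exempt — satisfied.
(a) tenure ≥ 12 mo. — fails.
(b) hours reduced — not satisfied.
So (2) is not satisfied (F OR F).
(3) schedule shift > 12h — holds.
Overall: T AND F AND T → false.

No — not required.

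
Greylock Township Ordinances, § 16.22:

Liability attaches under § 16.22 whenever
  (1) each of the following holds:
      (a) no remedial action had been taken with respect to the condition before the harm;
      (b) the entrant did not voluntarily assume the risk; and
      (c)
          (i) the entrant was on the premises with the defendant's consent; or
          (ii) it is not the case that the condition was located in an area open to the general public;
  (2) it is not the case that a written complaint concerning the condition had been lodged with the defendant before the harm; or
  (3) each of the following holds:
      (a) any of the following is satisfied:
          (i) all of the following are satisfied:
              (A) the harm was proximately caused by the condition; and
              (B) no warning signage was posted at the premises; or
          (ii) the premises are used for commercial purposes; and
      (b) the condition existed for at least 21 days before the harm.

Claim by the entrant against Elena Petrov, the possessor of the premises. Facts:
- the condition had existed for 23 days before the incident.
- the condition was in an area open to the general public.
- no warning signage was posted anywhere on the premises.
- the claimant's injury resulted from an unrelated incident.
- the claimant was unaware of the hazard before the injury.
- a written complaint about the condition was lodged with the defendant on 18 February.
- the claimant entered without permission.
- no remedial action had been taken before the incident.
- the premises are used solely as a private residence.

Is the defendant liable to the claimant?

(a) no remedial action — met.
(b) no assumed risk — met.
(i) consent to enter — not satisfied.
(ii) not (public area) — fails.
So (c) is not satisfied (F OR F).
(1): T AND T AND F → false.
(2) not (complaint lodged) — fails.
(A) proximate cause — not satisfied.
(B) no signage posted — holds.
(i) = F AND T = false.
(ii) commercial use — fails.
So (a) is not satisfied (F OR F).
(b) condition ≥21 days old — holds.
So (3) is not satisfied (F AND T).
Overall: F OR F OR F → false.

No — not liable.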